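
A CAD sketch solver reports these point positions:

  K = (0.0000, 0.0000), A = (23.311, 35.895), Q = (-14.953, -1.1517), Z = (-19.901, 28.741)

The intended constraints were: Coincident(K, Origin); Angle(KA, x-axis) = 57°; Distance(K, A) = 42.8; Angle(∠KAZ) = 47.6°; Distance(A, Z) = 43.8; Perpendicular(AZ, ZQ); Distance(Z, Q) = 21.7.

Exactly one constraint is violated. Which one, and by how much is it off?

Distance(Z, Q) = 21.7 — off by 8.60.

K = (0.00, 0.00) ✓; KA at 57.00° ✓; |KA| = 42.80 ✓; ∠KAZ = 47.60° ✓; |AZ| = 43.80 ✓; ∠(AZ, ZQ) = 90.00° ✓; |ZQ| = 30.30 ✗.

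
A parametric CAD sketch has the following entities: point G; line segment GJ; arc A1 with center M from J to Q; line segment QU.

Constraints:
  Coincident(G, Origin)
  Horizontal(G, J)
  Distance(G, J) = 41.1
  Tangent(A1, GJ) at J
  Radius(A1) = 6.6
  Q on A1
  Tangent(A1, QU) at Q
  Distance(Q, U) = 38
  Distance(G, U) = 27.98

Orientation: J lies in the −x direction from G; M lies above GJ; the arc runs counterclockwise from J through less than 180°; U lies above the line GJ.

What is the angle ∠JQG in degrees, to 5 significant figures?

156.76°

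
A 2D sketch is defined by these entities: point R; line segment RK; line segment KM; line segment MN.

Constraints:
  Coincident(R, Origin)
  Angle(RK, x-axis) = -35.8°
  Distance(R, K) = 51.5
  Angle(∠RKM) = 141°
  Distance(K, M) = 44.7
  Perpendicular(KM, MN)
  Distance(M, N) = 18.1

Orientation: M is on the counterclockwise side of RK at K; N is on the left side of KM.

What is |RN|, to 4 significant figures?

85.92

R is at the origin; RK runs at -35.8° with length 51.5, so K = 51.5·(cos -35.8°, sin -35.8°) = (41.77, -30.13). ∠RKM = 141.0°, so KM runs at -35.8° + (180° − 141.0°) = 3.200° from the x-axis; with |KM| = 44.7, M = K + 44.7·(cos 3.200°, sin 3.200°) = (86.40, -27.63). KM is perpendicular to MN; with |MN| = 18.1 on the left of KM, N = M + 18.1·(-0.05582, 0.9984) = (85.39, -9.558). Then |RN| = |N − R| = 85.92.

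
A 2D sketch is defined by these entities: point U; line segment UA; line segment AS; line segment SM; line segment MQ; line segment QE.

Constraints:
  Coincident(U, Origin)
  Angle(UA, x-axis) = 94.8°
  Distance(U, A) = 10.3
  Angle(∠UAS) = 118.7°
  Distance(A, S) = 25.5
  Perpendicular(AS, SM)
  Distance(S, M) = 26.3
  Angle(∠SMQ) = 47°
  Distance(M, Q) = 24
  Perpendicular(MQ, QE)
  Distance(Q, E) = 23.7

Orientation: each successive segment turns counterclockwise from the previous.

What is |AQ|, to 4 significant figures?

12.72

U is at the origin; UA runs at 94.8° with length 10.3, so A = (-0.8619, 10.26). ∠UAS = 118.7° gives AS at 156.1° from the x-axis; with |AS| = 25.5, S = (-24.18, 20.59). AS ⟂ SM, so SM runs at -113.9°; with |SM| = 26.3, M = (-34.83, -3.450). ∠SMQ = 47.0° gives MQ at 19.10° from the x-axis; with |MQ| = 24.0, Q = (-12.15, 4.403). Then |AQ| = |Q − A| = 12.72.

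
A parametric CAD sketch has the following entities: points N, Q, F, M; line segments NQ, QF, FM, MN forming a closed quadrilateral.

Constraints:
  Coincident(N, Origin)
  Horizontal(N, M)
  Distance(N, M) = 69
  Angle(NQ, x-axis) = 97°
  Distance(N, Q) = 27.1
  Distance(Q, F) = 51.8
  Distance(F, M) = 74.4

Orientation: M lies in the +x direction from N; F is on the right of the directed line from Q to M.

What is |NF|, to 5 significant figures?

24.882

Checks: |QF| = 51.80 ✓; |FM| = 74.40 ✓.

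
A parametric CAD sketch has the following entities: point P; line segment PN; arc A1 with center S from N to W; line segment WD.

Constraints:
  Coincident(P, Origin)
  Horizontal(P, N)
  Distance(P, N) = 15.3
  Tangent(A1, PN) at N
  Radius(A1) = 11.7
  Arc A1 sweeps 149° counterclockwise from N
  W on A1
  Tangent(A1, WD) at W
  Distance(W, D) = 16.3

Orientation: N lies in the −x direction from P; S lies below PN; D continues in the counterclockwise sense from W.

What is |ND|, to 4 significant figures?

31.15

P is at the origin; P and N share the same y with |PN| = 15.3 and N on the −x side, so N = (-15.30, 0.000). Since A1 is tangent to PN there, SN ⟂ PN, so S = N + (0, -11.7) = (-15.30, -11.70). On A1, N sits at bearing 90° from S; a 149° counterclockwise sweep puts W at bearing 239°, so W = S + 11.7·(cos 239°, sin 239°) = (-21.33, -21.73). The tangent condition forces SW to be normal to WD, so WD runs along (−sin 239°, cos 239°); with |WD| = 16.3, D = (-7.354, -30.12). Then |ND| = |D − N| = 31.15.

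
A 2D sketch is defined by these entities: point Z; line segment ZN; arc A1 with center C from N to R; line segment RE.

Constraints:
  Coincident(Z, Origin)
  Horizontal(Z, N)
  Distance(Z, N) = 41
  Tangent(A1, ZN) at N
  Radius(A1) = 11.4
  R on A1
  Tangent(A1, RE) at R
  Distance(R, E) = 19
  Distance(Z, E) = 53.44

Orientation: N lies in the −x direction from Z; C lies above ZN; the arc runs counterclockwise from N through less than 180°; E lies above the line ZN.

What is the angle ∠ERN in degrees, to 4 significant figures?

118.7°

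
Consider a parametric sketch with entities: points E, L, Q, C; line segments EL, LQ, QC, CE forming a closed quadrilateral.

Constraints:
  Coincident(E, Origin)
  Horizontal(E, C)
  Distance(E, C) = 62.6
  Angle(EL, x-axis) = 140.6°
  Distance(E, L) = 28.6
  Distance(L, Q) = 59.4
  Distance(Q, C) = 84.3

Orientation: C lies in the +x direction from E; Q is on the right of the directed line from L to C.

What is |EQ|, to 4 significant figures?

41.88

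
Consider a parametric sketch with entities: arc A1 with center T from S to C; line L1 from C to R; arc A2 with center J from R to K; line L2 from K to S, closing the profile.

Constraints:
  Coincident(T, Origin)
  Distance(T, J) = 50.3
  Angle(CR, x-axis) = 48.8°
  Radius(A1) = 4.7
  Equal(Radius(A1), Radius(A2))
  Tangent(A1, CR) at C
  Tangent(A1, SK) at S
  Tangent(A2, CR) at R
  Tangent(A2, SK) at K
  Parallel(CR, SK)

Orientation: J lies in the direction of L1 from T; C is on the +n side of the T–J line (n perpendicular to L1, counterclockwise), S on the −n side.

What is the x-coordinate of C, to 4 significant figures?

-3.536

T is at the origin and J lies 50.3 along u from T, so J = 50.3·u = (33.13, 37.85). Tangency of A1 to both parallel lines with radius 4.7 puts C and S at T ± 4.7·n: C = (-3.536, 3.096), S = (3.536, -3.096). So C.x = -3.536.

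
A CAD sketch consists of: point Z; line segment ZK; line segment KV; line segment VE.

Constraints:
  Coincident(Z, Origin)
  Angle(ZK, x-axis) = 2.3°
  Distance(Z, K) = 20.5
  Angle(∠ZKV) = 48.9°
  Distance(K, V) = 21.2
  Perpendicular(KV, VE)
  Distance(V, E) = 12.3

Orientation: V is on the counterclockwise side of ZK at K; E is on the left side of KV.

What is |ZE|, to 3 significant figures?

8.34

Z is at the origin; ZK runs at 2.3° with length 20.5, so K = 20.5·(cos 2.3°, sin 2.3°) = (20.5, 0.823). ∠ZKV = 48.9°, so KV runs at 2.3° + (180° − 48.9°) = 133° from the x-axis; with |KV| = 21.2, V = K + 21.2·(cos 133°, sin 133°) = (5.92, 16.2). KV is perpendicular to VE; with |VE| = 12.3 on the left of KV, E = V + 12.3·(-0.727, -0.687) = (-3.02, 7.77). Then |ZE| = |E − Z| = 8.34.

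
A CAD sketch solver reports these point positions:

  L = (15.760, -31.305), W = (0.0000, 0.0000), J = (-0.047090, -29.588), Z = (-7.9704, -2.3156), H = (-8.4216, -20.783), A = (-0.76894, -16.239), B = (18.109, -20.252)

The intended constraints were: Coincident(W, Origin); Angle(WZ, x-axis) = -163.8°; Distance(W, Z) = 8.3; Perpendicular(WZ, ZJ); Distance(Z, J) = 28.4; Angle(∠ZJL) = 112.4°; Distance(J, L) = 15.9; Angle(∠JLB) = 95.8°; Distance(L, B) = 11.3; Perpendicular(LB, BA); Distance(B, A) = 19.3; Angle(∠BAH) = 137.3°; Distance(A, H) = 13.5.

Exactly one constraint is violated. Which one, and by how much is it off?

Distance(A, H) = 13.5 — off by 4.60.

W = (0.00, 0.00) ✓; WZ at -163.8° ✓; |WZ| = 8.300 ✓; ∠(WZ, ZJ) = 90.00° ✓; |ZJ| = 28.40 ✓; ∠ZJL = 112.4° ✓; |JL| = 15.90 ✓; ∠JLB = 95.80° ✓; |LB| = 11.30 ✓; ∠(LB, BA) = 90.00° ✓; |BA| = 19.30 ✓; ∠BAH = 137.3° ✓; |AH| = 8.900 ✗.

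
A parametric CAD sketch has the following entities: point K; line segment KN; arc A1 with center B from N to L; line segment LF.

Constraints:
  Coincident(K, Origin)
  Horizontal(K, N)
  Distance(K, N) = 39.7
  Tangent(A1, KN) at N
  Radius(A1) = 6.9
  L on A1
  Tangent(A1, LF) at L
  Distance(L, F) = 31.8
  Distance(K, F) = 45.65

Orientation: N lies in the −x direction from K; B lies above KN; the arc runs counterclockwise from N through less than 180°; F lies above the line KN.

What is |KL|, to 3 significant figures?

33.4

K is at the origin; KN is horizontal with |KN| = 39.7 and N on the −x side, so N = (-39.7, 0.00). Since A1 is tangent to KN there, BN ⟂ KN, so B = N + (0, 6.9) = (-39.7, 6.90). Since BL ⟂ LF (tangency), |BF| = √(6.9² + 31.8²) = 32.5 regardless of where L sits on A1. So F lies on both circle(K, 45.65) and circle(B, 32.5); the above-KN intersection is F = (-27.0, 36.8). L is the foot of the tangent from F: L = (-32.9, 5.61).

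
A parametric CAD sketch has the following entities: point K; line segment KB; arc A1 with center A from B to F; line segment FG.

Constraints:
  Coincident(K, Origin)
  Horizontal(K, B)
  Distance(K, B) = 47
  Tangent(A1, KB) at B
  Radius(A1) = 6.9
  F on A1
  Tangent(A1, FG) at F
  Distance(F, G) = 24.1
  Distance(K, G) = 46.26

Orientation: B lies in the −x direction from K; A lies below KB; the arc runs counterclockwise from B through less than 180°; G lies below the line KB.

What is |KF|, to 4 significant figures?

53.35

Checks: |AF| = 6.900 ✓; ∠(AF, FG) = 90.00° ✓; |FG| = 24.10 ✓; |KG| = 46.26 ✓.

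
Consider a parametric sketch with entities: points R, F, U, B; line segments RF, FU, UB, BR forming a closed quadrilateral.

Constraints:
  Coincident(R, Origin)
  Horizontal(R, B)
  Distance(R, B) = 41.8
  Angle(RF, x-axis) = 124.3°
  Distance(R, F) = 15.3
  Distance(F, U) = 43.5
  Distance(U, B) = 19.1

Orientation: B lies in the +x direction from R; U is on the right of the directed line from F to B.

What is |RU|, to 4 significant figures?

29.71

R is at the origin; RB is horizontal with |RB| = 41.8 and B in +x, so B = (41.8, 0). RF runs at 124.3° with |RF| = 15.3, so F = (-8.622, 12.64). U is determined by |FU| = 43.5 and |UB| = 19.1 together: it lies at the intersection of circle(F, 43.5) and circle(B, 19.1). With |FB| = 51.98, the foot of the radical line on FB is 40.68 from F and the perpendicular offset is √(43.5² − 40.68²) = 15.40. Taking the right-of-FB solution: U = (27.10, -12.19).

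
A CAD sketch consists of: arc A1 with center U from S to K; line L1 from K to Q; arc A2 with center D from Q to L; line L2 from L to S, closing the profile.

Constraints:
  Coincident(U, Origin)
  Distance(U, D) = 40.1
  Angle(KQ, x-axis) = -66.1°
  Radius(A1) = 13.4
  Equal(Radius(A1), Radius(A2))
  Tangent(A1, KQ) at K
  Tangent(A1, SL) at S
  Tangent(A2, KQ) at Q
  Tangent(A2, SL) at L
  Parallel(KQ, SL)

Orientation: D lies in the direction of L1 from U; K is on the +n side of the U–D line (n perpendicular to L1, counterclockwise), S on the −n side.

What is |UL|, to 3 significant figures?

42.3

The slot axis is L1's direction at -66.1°, so u = (cos -66.1°, sin -66.1°) = (0.405, -0.914) and n = (−sin -66.1°, cos -66.1°) = (0.914, 0.405). U is at the origin and D lies 40.1 along u from U, so D = 40.1·u = (16.2, -36.7). Tangency of A1 to both parallel lines with radius 13.4 puts K and S at U ± 13.4·n: K = (12.3, 5.43), S = (-12.3, -5.43). Equal radii place Q and L the same way about D: Q = D + 13.4·n = (28.5, -31.2), L = D − 13.4·n = (4.00, -42.1). Then |UL| = |L − U| = 42.3.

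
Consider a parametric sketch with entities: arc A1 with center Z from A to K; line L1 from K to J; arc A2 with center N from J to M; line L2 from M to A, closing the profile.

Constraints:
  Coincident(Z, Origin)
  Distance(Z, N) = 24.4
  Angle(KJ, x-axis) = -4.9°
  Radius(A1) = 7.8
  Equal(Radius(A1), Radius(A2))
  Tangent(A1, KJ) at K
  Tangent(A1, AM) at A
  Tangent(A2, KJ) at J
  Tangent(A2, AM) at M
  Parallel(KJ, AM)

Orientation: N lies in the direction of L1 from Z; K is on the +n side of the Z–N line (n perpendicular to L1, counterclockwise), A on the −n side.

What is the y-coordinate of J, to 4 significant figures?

5.687

Tangency of A1 to both parallel lines with radius 7.8 puts K and A at Z ± 7.8·n: K = (0.6663, 7.771), A = (-0.6663, -7.771). Equal radii place J and M the same way about N: J = N + 7.8·n = (24.98, 5.687), M = N − 7.8·n = (23.64, -9.856). So J.y = 5.687.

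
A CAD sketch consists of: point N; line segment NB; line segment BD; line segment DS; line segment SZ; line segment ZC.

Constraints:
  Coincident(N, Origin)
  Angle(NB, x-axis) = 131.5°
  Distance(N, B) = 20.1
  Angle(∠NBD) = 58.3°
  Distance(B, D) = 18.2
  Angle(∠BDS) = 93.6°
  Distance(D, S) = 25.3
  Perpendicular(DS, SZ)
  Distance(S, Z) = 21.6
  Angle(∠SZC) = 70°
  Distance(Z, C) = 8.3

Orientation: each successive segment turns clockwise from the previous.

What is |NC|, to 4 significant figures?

10.11

N is at the origin; NB runs at 131.5° with length 20.1, so B = (-13.32, 15.05). ∠NBD = 58.3° gives BD at 9.800° from the x-axis; with |BD| = 18.2, D = (4.616, 18.15). ∠BDS = 93.6° gives DS at -76.60° from the x-axis; with |DS| = 25.3, S = (10.48, -6.459). DS ⟂ SZ, so SZ runs at -166.6°; with |SZ| = 21.6, Z = (-10.53, -11.47). ∠SZC = 70.0° gives ZC at 83.40° from the x-axis; with |ZC| = 8.3, C = (-9.579, -3.220). Then |NC| = |C − N| = 10.11.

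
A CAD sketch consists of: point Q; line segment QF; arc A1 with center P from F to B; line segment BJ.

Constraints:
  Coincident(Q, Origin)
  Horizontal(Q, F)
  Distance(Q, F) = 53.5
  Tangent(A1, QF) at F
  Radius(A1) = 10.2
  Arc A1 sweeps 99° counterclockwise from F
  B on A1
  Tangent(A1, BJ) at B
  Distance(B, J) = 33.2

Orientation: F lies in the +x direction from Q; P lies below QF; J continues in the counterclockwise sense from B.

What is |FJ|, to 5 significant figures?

44.853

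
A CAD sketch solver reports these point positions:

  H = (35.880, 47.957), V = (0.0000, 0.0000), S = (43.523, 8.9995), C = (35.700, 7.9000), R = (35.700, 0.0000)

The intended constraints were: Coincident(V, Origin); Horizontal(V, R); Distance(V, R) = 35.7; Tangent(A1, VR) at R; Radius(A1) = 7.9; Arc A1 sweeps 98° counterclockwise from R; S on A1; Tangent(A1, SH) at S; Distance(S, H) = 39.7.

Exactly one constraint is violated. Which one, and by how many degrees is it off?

Tangent(A1, SH) at S — off by 3.10°.

V = (0.00, 0.00) ✓; V.y = 0.00, R.y = 0.00 ✓; |VR| = 35.70 ✓; ∠(CR, RV) = 90.00° ✓; |CR| = 7.900 ✓; bearing(C→S) − bearing(C→R) = 98.00° ✓; |CS| = 7.900 ✓; ∠(CS, SH) = 86.90° ✗; |SH| = 39.70 ✓.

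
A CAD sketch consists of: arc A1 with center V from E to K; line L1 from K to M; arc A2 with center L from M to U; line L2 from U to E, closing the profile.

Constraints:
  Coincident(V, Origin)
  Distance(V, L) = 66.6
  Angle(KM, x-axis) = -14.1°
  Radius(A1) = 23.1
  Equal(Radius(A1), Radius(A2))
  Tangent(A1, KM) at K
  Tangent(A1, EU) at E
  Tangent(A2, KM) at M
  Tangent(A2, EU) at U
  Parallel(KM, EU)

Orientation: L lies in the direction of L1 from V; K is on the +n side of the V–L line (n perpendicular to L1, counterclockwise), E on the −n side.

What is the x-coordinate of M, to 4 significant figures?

70.22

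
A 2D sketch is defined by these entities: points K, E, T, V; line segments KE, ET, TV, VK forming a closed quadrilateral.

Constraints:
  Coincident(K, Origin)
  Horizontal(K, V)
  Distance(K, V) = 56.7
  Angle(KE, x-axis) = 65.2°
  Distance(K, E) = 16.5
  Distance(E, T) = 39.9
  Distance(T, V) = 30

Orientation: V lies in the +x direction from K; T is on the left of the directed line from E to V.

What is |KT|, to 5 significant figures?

52.580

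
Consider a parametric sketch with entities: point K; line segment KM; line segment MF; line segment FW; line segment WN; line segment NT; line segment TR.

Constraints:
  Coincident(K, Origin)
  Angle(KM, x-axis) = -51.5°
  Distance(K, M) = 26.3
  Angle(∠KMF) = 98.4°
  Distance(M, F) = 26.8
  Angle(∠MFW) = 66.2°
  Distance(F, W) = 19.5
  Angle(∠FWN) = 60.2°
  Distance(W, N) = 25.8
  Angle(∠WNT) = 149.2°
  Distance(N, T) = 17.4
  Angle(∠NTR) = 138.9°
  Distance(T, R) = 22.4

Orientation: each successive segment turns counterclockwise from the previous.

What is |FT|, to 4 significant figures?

32.07

K is at the origin; KM runs at -51.5° with length 26.3, so M = (16.37, -20.58). ∠KMF = 98.4° gives MF at 30.10° from the x-axis; with |MF| = 26.8, F = (39.56, -7.142). ∠MFW = 66.2° gives FW at 143.9° from the x-axis; with |FW| = 19.5, W = (23.80, 4.347). ∠FWN = 60.2° gives WN at -96.30° from the x-axis; with |WN| = 25.8, N = (20.97, -21.30). ∠WNT = 149.2° gives NT at -65.50° from the x-axis; with |NT| = 17.4, T = (28.19, -37.13). Then |FT| = |T − F| = 32.07.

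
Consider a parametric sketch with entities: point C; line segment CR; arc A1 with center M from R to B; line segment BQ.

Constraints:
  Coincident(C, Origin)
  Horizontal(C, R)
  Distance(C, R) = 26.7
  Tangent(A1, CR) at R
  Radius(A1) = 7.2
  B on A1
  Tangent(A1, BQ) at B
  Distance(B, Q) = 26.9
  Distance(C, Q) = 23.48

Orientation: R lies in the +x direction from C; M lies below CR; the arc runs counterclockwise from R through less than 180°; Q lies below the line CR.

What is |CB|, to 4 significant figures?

21.34

Checks: |MB| = 7.200 ✓; ∠(MB, BQ) = 90.00° ✓; |BQ| = 26.90 ✓; |CQ| = 23.48 ✓.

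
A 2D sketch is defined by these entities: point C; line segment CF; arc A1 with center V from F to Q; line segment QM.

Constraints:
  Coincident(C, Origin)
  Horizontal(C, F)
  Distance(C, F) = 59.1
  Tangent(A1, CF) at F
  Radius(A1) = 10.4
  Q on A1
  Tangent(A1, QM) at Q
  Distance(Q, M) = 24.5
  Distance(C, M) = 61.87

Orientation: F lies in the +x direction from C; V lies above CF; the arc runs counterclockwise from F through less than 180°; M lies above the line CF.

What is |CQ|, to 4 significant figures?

69.08

C is at the origin; C and F share the same y with |CF| = 59.1 and F on the +x side, so F = (59.10, 0.000). Since A1 is tangent to CF there, VF ⟂ CF, so V = F + (0, 10.4) = (59.10, 10.40). Since VQ ⟂ QM (tangency), |VM| = √(10.4² + 24.5²) = 26.62 regardless of where Q sits on A1. So M lies on both circle(C, 61.87) and circle(V, 26.62); the above-CF intersection is M = (50.59, 35.62). Q is the foot of the tangent from M: Q = (66.87, 17.31).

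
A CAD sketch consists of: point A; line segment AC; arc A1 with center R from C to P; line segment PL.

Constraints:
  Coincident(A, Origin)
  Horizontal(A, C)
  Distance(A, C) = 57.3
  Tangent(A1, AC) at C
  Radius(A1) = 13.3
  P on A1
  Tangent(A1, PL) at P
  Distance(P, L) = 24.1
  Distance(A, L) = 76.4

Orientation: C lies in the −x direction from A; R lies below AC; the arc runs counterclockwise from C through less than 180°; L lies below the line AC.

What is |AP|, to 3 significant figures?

72.1

A is at the origin; A and C share the same y with |AC| = 57.3 and C on the −x side, so C = (-57.3, 0.00). Tangency of A1 to AC means the radius RC is perpendicular to AC, so R = C + (0, -13.3) = (-57.3, -13.3). Since RP ⟂ PL (tangency), |RL| = √(13.3² + 24.1²) = 27.5 regardless of where P sits on A1. So L lies on both circle(A, 76.4) and circle(R, 27.5); the below-AC intersection is L = (-65.3, -39.6). P is the foot of the tangent from L: P = (-70.3, -16.1).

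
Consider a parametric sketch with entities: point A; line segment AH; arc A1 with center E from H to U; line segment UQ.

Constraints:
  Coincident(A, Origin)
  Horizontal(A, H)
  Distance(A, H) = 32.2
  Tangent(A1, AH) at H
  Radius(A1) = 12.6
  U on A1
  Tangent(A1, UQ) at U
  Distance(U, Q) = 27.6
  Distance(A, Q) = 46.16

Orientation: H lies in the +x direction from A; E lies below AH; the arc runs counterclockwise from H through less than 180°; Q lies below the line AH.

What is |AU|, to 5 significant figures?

23.754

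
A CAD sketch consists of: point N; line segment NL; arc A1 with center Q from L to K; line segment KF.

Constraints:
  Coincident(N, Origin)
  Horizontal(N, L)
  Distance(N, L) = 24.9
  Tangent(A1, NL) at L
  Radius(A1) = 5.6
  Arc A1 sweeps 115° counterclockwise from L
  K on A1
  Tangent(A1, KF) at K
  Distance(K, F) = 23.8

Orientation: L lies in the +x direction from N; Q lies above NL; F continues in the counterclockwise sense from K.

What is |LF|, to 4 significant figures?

29.95

N is at the origin; NL is horizontal with |NL| = 24.9 and L on the +x side, so L = (24.90, 0.000). A1 meets NL tangentially, so QL is at right angles to NL, so Q = L + (0, 5.6) = (24.90, 5.600). On A1, L sits at bearing -90° from Q; a 115° counterclockwise sweep puts K at bearing 25°, so K = Q + 5.6·(cos 25°, sin 25°) = (29.98, 7.967). Tangency of A1 to KF means the radius QK is perpendicular to KF, so KF runs along (−sin 25°, cos 25°); with |KF| = 23.8, F = (19.92, 29.54). Then |LF| = |F − L| = 29.95.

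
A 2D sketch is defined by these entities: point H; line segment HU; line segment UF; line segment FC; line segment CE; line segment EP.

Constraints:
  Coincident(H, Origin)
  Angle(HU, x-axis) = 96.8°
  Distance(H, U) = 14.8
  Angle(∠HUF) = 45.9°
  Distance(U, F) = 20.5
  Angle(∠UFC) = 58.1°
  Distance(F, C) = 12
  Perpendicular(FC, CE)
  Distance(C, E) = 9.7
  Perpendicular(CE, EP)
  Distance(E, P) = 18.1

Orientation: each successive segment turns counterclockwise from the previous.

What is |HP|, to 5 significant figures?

21.566

H is at the origin; HU runs at 96.8° with length 14.8, so U = (-1.7524, 14.696). ∠HUF = 45.9° gives UF at -129.10° from the x-axis; with |UF| = 20.5, F = (-14.681, -1.2131). ∠UFC = 58.1° gives FC at -7.2000° from the x-axis; with |FC| = 12.0, C = (-2.7759, -2.7171). FC is perpendicular to CE, so CE runs at 82.800°; with |CE| = 9.7, E = (-1.5601, 6.9065). CE ⟂ EP, so EP runs at 172.80°; with |EP| = 18.1, P = (-19.517, 9.1750). Then |HP| = |P − H| = 21.566.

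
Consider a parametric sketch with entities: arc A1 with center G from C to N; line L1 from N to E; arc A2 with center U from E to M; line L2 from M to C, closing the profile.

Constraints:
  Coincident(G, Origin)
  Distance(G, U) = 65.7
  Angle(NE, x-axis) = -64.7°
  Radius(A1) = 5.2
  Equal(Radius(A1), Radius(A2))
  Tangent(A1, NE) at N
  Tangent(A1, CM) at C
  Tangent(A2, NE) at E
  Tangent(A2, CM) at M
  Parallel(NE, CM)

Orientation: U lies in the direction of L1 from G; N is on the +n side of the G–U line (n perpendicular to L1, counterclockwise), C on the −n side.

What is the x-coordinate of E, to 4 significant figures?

32.78

The slot axis is L1's direction at -64.7°, so u = (cos -64.7°, sin -64.7°) = (0.4274, -0.9041) and n = (−sin -64.7°, cos -64.7°) = (0.9041, 0.4274). G is at the origin and U lies 65.7 along u from G, so U = 65.7·u = (28.08, -59.40). Tangency of A1 to both parallel lines with radius 5.2 puts N and C at G ± 5.2·n: N = (4.701, 2.222), C = (-4.701, -2.222). Equal radii place E and M the same way about U: E = U + 5.2·n = (32.78, -57.18), M = U − 5.2·n = (23.38, -61.62). So E.x = 32.78.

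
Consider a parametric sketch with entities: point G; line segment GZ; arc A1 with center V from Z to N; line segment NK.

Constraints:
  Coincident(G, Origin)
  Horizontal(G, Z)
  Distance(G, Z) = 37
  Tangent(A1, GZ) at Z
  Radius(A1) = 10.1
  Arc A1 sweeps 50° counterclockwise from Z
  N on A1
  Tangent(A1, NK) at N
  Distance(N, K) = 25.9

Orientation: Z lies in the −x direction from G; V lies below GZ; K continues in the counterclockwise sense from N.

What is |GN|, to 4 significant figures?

44.88

Tangency of A1 to GZ means the radius VZ is perpendicular to GZ, so V = Z + (0, -10.1) = (-37.00, -10.10). On A1, Z sits at bearing 90° from V; a 50° counterclockwise sweep puts N at bearing 140°, so N = V + 10.1·(cos 140°, sin 140°) = (-44.74, -3.608). Then |GN| = |N − G| = 44.88.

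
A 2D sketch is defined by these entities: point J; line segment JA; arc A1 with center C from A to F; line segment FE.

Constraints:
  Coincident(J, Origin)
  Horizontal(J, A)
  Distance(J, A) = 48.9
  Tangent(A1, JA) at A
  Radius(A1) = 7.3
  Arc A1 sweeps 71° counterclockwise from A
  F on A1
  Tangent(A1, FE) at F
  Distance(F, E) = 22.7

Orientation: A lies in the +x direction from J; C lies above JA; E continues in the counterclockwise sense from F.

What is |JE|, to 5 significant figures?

68.480

J is at the origin; JA is horizontal with |JA| = 48.9 and A on the +x side, so A = (48.900, 0.0000). Since A1 is tangent to JA there, CA ⟂ JA, so C = A + (0, 7.3) = (48.900, 7.3000). On A1, A sits at bearing -90° from C; a 71° counterclockwise sweep puts F at bearing -19°, so F = C + 7.3·(cos -19°, sin -19°) = (55.802, 4.9234). The tangent condition forces CF to be normal to FE, so FE runs along (−sin -19°, cos -19°); with |FE| = 22.7, E = (63.193, 26.387). Then |JE| = |E − J| = 68.480.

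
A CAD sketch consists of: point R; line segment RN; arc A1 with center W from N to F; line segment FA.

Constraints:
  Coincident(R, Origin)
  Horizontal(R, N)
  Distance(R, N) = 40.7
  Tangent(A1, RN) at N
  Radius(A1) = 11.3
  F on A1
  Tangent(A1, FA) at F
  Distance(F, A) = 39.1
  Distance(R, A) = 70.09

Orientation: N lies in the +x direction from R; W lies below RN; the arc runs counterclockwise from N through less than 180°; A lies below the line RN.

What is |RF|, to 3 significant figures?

34.6

Checks: ∠(WN, NR) = 90.00° ✓; |WN| = 11.30 ✓; |WF| = 11.30 ✓; ∠(WF, FA) = 90.00° ✓; |FA| = 39.10 ✓; |RA| = 70.09 ✓.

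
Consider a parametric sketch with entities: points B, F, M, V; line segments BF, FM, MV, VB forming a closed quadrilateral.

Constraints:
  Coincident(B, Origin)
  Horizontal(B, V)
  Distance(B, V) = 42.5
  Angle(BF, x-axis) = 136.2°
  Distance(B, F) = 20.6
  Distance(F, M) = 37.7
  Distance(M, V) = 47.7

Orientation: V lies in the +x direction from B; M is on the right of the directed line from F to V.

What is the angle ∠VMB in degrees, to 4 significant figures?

62.96°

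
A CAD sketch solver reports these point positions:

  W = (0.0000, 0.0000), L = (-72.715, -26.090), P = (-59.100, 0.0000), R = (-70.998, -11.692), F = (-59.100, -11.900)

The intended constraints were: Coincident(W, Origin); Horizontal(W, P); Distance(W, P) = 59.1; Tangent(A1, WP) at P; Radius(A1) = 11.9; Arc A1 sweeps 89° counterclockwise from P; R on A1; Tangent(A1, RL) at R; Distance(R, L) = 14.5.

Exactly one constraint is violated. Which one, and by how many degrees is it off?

Tangent(A1, RL) at R — off by 5.80°.

W = (0.00, 0.00) ✓; W.y = 0.00, P.y = 0.00 ✓; |WP| = 59.10 ✓; ∠(FP, PW) = 90.00° ✓; |FP| = 11.90 ✓; bearing(F→R) − bearing(F→P) = 89.00° ✓; |FR| = 11.90 ✓; ∠(FR, RL) = 95.80° ✗; |RL| = 14.50 ✓.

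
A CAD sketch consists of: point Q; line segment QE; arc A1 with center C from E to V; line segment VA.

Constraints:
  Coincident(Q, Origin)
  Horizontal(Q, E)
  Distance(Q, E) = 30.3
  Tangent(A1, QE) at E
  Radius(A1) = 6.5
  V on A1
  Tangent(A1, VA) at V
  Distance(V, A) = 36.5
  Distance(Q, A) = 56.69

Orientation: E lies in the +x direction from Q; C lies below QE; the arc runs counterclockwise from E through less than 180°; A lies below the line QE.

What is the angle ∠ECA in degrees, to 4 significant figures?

169.6°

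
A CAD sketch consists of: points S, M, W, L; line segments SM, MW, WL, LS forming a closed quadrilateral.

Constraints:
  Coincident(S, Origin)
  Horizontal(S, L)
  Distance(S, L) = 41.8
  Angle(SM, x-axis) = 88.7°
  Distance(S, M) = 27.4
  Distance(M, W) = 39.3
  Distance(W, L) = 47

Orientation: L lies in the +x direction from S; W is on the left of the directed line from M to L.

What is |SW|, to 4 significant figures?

58.18

Checks: |MW| = 39.30 ✓; |WL| = 47.00 ✓.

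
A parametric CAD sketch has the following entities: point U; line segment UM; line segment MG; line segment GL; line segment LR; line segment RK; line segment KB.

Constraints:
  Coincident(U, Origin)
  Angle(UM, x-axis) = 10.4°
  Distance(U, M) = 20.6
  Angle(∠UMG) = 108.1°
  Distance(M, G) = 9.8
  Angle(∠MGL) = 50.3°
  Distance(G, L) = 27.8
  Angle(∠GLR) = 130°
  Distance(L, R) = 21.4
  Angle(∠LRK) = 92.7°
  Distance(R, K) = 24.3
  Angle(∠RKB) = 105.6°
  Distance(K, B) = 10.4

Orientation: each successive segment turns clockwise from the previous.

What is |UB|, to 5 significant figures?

29.414

U is at the origin; UM runs at 10.4° with length 20.6, so M = (20.262, 3.7187). ∠UMG = 108.1° gives MG at -61.500° from the x-axis; with |MG| = 9.8, G = (24.938, -4.8937). ∠MGL = 50.3° gives GL at 168.80° from the x-axis; with |GL| = 27.8, L = (-2.3328, 0.50600). ∠GLR = 130.0° gives LR at 118.80° from the x-axis; with |LR| = 21.4, R = (-12.642, 19.259). ∠LRK = 92.7° gives RK at 31.500° from the x-axis; with |RK| = 24.3, K = (8.0768, 31.956). ∠RKB = 105.6° gives KB at -42.900° from the x-axis; with |KB| = 10.4, B = (15.695, 24.876). Then |UB| = |B − U| = 29.414.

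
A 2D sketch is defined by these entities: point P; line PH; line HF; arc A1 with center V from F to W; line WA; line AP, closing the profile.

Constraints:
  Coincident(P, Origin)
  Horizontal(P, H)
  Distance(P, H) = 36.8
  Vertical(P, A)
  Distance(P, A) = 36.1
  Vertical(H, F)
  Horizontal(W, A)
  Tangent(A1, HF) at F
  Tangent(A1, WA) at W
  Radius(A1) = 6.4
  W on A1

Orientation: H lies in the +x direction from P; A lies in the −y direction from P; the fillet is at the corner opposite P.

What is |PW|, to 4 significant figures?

47.20

P is at the origin; PH is horizontal with |PH| = 36.8 and H on the +x side, so H = (36.80, 0.000). PA is vertical with |PA| = 36.1 and A on the −y side, so A = (0.000, -36.10). The virtual corner opposite P is at (36.80, -36.10). Since A1 is tangent to HF there, VF ⟂ HF and since A1 is tangent to WA there, VW ⟂ WA, with radius 6.4, so the center V sits 6.4 in from both sides at V = (30.40, -29.70). That places the tangent points at F = (36.80, -29.70) on HF and W = (30.40, -36.10) on WA. Then |PW| = |W − P| = 47.20.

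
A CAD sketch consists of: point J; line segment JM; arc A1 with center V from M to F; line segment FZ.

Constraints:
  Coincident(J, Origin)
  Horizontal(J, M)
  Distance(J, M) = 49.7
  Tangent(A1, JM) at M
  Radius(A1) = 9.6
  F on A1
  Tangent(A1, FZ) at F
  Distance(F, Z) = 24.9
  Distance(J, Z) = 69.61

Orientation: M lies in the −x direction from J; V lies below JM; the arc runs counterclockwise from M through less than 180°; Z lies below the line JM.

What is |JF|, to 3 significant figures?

60.0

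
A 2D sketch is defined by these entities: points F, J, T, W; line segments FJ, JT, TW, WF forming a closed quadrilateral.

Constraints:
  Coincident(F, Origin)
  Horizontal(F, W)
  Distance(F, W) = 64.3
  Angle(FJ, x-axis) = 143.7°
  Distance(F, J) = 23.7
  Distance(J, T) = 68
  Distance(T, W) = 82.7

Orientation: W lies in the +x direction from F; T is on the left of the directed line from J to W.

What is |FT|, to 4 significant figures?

72.53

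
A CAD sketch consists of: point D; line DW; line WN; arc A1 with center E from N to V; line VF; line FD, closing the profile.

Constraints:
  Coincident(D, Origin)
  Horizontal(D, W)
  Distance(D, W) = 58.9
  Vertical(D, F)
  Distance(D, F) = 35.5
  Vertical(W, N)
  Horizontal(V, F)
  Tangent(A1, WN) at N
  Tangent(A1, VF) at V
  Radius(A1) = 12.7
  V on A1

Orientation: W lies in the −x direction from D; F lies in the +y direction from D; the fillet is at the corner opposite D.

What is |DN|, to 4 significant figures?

63.16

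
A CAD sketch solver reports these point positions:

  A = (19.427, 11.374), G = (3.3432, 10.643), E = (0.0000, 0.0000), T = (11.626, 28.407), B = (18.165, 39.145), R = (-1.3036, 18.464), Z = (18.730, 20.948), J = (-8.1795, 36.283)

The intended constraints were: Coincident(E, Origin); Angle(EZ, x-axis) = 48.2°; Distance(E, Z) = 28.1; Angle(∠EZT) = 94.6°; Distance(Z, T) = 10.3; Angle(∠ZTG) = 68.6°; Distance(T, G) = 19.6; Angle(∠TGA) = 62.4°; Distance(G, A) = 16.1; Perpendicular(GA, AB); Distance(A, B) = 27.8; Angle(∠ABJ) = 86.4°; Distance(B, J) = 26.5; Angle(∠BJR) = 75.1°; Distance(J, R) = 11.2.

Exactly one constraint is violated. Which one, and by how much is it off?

Distance(J, R) = 11.2 — off by 7.90.

E = (0.00, 0.00) ✓; EZ at 48.20° ✓; |EZ| = 28.10 ✓; ∠EZT = 94.60° ✓; |ZT| = 10.30 ✓; ∠ZTG = 68.60° ✓; |TG| = 19.60 ✓; ∠TGA = 62.40° ✓; |GA| = 16.10 ✓; ∠(GA, AB) = 90.00° ✓; |AB| = 27.80 ✓; ∠ABJ = 86.40° ✓; |BJ| = 26.50 ✓; ∠BJR = 75.10° ✓; |JR| = 19.10 ✗.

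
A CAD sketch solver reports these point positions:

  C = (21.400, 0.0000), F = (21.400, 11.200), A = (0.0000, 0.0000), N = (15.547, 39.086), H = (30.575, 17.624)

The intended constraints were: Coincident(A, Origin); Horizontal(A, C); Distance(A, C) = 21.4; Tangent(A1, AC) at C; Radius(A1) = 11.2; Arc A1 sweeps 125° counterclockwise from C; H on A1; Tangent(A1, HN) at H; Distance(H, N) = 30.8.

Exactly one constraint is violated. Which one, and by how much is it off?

Distance(H, N) = 30.8 — off by 4.60.

A = (0.00, 0.00) ✓; A.y = 0.00, C.y = 0.00 ✓; |AC| = 21.40 ✓; ∠(FC, CA) = 90.00° ✓; |FC| = 11.20 ✓; bearing(F→H) − bearing(F→C) = 125.0° ✓; |FH| = 11.20 ✓; ∠(FH, HN) = 90.00° ✓; |HN| = 26.20 ✗.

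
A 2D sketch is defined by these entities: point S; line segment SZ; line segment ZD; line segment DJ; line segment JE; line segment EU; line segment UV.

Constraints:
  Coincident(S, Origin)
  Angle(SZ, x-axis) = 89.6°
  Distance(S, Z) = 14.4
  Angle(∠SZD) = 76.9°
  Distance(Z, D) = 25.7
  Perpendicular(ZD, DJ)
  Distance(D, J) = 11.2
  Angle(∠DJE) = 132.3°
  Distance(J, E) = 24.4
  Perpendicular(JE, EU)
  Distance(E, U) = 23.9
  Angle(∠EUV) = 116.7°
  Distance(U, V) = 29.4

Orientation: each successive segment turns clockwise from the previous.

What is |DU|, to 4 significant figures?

35.55

S is at the origin; SZ runs at 89.6° with length 14.4, so Z = (0.1005, 14.40). ∠SZD = 76.9° gives ZD at -13.50° from the x-axis; with |ZD| = 25.7, D = (25.09, 8.400). ZD is perpendicular to DJ, so DJ runs at -103.5°; with |DJ| = 11.2, J = (22.48, -2.490). ∠DJE = 132.3° gives JE at -151.2° from the x-axis; with |JE| = 24.4, E = (1.094, -14.25). JE is perpendicular to EU, so EU runs at 118.8°; with |EU| = 23.9, U = (-10.42, 6.699). Then |DU| = |U − D| = 35.55.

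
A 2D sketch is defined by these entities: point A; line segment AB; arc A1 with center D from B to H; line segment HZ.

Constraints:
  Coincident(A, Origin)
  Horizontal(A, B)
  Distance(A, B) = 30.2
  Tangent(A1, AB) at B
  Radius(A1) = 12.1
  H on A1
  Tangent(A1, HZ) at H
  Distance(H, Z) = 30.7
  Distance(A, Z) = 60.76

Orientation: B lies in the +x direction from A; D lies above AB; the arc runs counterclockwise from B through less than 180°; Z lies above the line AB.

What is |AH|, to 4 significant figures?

43.83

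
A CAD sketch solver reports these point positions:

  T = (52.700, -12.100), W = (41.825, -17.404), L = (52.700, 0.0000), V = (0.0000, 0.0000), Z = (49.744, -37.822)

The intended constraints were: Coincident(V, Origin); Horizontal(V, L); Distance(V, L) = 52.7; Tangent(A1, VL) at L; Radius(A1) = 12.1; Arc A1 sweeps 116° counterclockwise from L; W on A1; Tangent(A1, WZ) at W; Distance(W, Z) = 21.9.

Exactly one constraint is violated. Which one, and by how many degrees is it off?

Tangent(A1, WZ) at W — off by 4.80°.

V = (0.00, 0.00) ✓; V.y = 0.00, L.y = 0.00 ✓; |VL| = 52.70 ✓; ∠(TL, LV) = 90.00° ✓; |TL| = 12.10 ✓; bearing(T→W) − bearing(T→L) = 116.0° ✓; |TW| = 12.10 ✓; ∠(TW, WZ) = 94.80° ✗; |WZ| = 21.90 ✓.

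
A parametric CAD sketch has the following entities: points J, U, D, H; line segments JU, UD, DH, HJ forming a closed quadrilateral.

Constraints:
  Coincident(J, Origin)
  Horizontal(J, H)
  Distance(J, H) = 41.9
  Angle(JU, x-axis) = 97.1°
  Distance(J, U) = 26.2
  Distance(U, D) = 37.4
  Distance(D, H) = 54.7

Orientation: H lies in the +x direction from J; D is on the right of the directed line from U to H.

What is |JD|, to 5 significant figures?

15.735

J is at the origin; J and H share the same y with |JH| = 41.9 and H in +x, so H = (41.9, 0). JU runs at 97.1° with |JU| = 26.2, so U = (-3.2384, 25.999). D is determined by |UD| = 37.4 and |DH| = 54.7 together: it lies at the intersection of circle(U, 37.4) and circle(H, 54.7). With |UH| = 52.091, the foot of the radical line on UH is 10.751 from U and the perpendicular offset is √(37.4² − 10.751²) = 35.821. Taking the right-of-UH solution: D = (-11.801, -10.408).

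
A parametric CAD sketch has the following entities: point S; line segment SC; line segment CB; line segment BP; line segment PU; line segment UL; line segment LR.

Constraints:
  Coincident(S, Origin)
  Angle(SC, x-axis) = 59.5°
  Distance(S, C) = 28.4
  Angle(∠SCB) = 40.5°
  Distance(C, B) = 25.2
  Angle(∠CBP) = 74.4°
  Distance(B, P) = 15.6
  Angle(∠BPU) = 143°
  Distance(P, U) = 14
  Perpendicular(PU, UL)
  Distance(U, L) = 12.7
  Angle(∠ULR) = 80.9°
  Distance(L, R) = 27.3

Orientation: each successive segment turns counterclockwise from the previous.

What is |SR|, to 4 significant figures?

18.53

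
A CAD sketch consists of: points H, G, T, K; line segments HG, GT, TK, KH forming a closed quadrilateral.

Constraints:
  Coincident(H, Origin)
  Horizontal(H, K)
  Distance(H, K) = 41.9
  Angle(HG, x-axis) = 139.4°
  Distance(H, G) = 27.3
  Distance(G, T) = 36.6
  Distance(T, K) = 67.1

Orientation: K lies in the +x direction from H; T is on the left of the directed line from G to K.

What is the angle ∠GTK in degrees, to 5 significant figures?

70.939°

Checks: |GT| = 36.60 ✓; |TK| = 67.10 ✓.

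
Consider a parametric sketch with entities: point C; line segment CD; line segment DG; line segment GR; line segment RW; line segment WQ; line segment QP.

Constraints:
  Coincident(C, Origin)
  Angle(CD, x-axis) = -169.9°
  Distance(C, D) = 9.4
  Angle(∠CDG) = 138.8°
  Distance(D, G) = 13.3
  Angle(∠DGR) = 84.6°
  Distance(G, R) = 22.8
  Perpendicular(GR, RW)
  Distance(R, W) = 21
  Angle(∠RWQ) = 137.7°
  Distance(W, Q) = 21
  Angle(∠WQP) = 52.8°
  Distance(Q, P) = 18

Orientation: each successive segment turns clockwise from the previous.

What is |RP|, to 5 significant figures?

25.650

C is at the origin; CD runs at -169.9° with length 9.4, so D = (-9.2543, -1.6484). ∠CDG = 138.8° gives DG at 148.90° from the x-axis; with |DG| = 13.3, G = (-20.643, 5.2214). ∠DGR = 84.6° gives GR at 53.500° from the x-axis; with |GR| = 22.8, R = (-7.0807, 23.549). The perpendicularity gives RW at right angles to GR, so RW runs at -36.500°; with |RW| = 21.0, W = (9.8003, 11.058). ∠RWQ = 137.7° gives WQ at -78.800° from the x-axis; with |WQ| = 21.0, Q = (13.879, -9.5420). ∠WQP = 52.8° gives QP at 154.00° from the x-axis; with |QP| = 18.0, P = (-2.2991, -1.6513). Then |RP| = |P − R| = 25.650.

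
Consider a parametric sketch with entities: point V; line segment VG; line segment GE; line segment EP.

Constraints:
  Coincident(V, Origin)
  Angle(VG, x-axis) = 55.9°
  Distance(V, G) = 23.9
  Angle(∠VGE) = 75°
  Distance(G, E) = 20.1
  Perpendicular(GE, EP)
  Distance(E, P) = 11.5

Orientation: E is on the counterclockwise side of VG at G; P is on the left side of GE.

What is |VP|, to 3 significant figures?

18.1

V is at the origin; VG runs at 55.9° with length 23.9, so G = 23.9·(cos 55.9°, sin 55.9°) = (13.4, 19.8). ∠VGE = 75.0°, so GE runs at 55.9° + (180° − 75.0°) = 161° from the x-axis; with |GE| = 20.1, E = G + 20.1·(cos 161°, sin 161°) = (-5.59, 26.4). GE ⟂ EP; with |EP| = 11.5 on the left of GE, P = E + 11.5·(-0.327, -0.945) = (-9.36, 15.5). Then |VP| = |P − V| = 18.1.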